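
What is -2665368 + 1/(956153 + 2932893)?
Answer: -10365738758927/3889046 ≈ -2.6654e+6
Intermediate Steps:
-2665368 + 1/(956153 + 2932893) = -2665368 + 1/3889046 = -10365738758927/3889046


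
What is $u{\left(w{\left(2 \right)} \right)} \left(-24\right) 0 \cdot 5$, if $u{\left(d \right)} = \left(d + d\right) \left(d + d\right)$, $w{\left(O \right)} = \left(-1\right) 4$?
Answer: $0$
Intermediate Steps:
$w{\left(O \right)} = -4$
$u{\left(d \right)} = 4 d^{2}$ ($u{\left(d \right)} = 2 d 2 d = 4 d^{2}$)
$u{\left(w{\left(2 \right)} \right)} \left(-24\right) 0 \cdot 5 = 4 \left(-4\right)^{2} \left(-24\right) 0 \cdot 5 = 4 \cdot 16 \left(-24\right) 0 = 64 \left(-24\right) 0 = \left(-1536\right) 0 = 0$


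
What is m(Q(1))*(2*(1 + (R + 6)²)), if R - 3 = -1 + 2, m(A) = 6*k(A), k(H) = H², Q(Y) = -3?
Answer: 10908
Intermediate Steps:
m(A) = 6*A²
R = 4 (R = 3 + (-1 + 2) = 3 + 1 = 4)
m(Q(1))*(2*(1 + (R + 6)²)) = (6*(-3)²)*(2*(1 + (4 + 6)²)) = (6*9)*(2*(1 + 10²)) = 54*(2*(1 + 100)) = 54*(2*101) = 54*202 = 10908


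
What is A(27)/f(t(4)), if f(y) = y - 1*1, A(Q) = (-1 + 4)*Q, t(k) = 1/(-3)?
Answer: -243/4 ≈ -60.750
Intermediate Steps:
t(k) = -1/3
A(Q) = 3*Q
f(y) = -1 + y (f(y) = y - 1 = -1 + y)
A(27)/f(t(4)) = (3*27)/(-1 - 1/3) = 81/(-4/3) = 81*(-3/4) = -243/4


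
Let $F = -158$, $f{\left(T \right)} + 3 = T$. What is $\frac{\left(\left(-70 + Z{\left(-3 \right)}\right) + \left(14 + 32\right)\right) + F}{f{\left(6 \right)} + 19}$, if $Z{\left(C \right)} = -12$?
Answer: $- \frac{97}{11} \approx -8.8182$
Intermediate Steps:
$f{\left(T \right)} = -3 + T$
$\frac{\left(\left(-70 + Z{\left(-3 \right)}\right) + \left(14 + 32\right)\right) + F}{f{\left(6 \right)} + 19} = \frac{\left(\left(-70 - 12\right) + \left(14 + 32\right)\right) - 158}{\left(-3 + 6\right) + 19} = \frac{\left(-82 + 46\right) - 158}{3 + 19} = \frac{-36 - 158}{22} = \left(-194\right) \frac{1}{22} = - \frac{97}{11}$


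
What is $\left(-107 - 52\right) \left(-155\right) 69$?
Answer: $1700505$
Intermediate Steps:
$\left(-107 - 52\right) \left(-155\right) 69 = \left(-159\right) \left(-155\right) 69 = 24645 \cdot 69 = 1700505$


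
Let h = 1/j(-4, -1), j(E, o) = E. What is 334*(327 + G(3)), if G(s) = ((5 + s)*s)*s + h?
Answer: 266365/2 ≈ 1.3318e+5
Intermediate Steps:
h = -1/4 (h = 1/(-4) = -1/4 ≈ -0.25000)
G(s) = -1/4 + s**2*(5 + s) (G(s) = ((5 + s)*s)*s - 1/4 = (s*(5 + s))*s - 1/4 = s**2*(5 + s) - 1/4 = -1/4 + s**2*(5 + s))
334*(327 + G(3)) = 334*(327 + (-1/4 + 3**3 + 5*3**2)) = 334*(327 + (-1/4 + 27 + 5*9)) = 334*(327 + (-1/4 + 27 + 45)) = 334*(327 + 287/4) = 334*(1595/4) = 266365/2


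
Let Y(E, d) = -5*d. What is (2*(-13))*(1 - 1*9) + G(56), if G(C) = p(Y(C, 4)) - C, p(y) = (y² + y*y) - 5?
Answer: 947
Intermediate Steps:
p(y) = -5 + 2*y² (p(y) = (y² + y²) - 5 = 2*y² - 5 = -5 + 2*y²)
G(C) = 795 - C (G(C) = (-5 + 2*(-5*4)²) - C = (-5 + 2*(-20)²) - C = (-5 + 2*400) - C = (-5 + 800) - C = 795 - C)
(2*(-13))*(1 - 1*9) + G(56) = (2*(-13))*(1 - 1*9) + (795 - 1*56) = -26*(1 - 9) + (795 - 56) = -26*(-8) + 739 = 208 + 739 = 947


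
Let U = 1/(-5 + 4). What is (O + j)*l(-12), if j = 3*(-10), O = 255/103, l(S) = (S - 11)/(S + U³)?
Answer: -65205/1339 ≈ -48.697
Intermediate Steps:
U = -1 (U = 1/(-1) = -1)
l(S) = (-11 + S)/(-1 + S) (l(S) = (S - 11)/(S + (-1)³) = (-11 + S)/(S - 1) = (-11 + S)/(-1 + S))
O = 255/103 (O = 255*(1/103) = 255/103 ≈ 2.4757)
j = -30
(O + j)*l(-12) = (255/103 - 30)*((-11 - 12)/(-1 - 12)) = -2835*(-23)/(103*(-13)) = -(-2835)*(-23)/1339 = -2835/103*23/13 = -65205/1339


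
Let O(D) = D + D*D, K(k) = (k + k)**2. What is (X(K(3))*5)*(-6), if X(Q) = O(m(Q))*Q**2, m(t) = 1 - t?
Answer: -46267200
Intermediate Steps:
K(k) = 4*k**2 (K(k) = (2*k)**2 = 4*k**2)
O(D) = D + D**2
X(Q) = Q**2*(1 - Q)*(2 - Q) (X(Q) = ((1 - Q)*(1 + (1 - Q)))*Q**2 = ((1 - Q)*(2 - Q))*Q**2 = Q**2*(1 - Q)*(2 - Q))
(X(K(3))*5)*(-6) = (((4*3**2)**2*(-1 + 4*3**2)*(-2 + 4*3**2))*5)*(-6) = (((4*9)**2*(-1 + 4*9)*(-2 + 4*9))*5)*(-6) = ((36**2*(-1 + 36)*(-2 + 36))*5)*(-6) = ((1296*35*34)*5)*(-6) = (1542240*5)*(-6) = 7711200*(-6) = -46267200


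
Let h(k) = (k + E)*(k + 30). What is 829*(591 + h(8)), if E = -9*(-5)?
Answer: 2159545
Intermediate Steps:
E = 45
h(k) = (30 + k)*(45 + k) (h(k) = (k + 45)*(k + 30) = (45 + k)*(30 + k) = (30 + k)*(45 + k))
829*(591 + h(8)) = 829*(591 + (1350 + 8² + 75*8)) = 829*(591 + (1350 + 64 + 600)) = 829*(591 + 2014) = 829*2605 = 2159545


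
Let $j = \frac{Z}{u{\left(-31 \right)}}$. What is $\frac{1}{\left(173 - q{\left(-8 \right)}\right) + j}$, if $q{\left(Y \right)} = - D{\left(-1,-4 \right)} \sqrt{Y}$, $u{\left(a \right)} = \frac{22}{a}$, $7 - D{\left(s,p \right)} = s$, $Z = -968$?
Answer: $\frac{1537}{2362881} - \frac{16 i \sqrt{2}}{2362881} \approx 0.00065048 - 9.5762 \cdot 10^{-6} i$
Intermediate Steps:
$D{\left(s,p \right)} = 7 - s$
$q{\left(Y \right)} = - 8 \sqrt{Y}$ ($q{\left(Y \right)} = - \left(7 - -1\right) \sqrt{Y} = - \left(7 + 1\right) \sqrt{Y} = - 8 \sqrt{Y}$)
$j = 1364$ ($j = - \frac{968}{22 \frac{1}{-31}} = - \frac{968}{22 \left(- \frac{1}{31}\right)} = - \frac{968}{- \frac{22}{31}} = \left(-968\right) \left(- \frac{31}{22}\right) = 1364$)
$\frac{1}{\left(173 - q{\left(-8 \right)}\right) + j} = \frac{1}{\left(173 - - 8 \sqrt{-8}\right) + 1364} = \frac{1}{\left(173 - - 8 \cdot 2 i \sqrt{2}\right) + 1364} = \frac{1}{\left(173 - - 16 i \sqrt{2}\right) + 1364} = \frac{1}{\left(173 + 16 i \sqrt{2}\right) + 1364} = \frac{1}{1537 + 16 i \sqrt{2}}$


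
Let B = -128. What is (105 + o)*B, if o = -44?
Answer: -7808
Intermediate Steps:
(105 + o)*B = (105 - 44)*(-128) = 61*(-128) = -7808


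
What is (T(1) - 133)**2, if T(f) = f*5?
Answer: 16384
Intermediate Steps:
T(f) = 5*f
(T(1) - 133)**2 = (5*1 - 133)**2 = (5 - 133)**2 = (-128)**2 = 16384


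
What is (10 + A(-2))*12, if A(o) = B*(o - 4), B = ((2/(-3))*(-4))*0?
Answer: 120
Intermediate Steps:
B = 0 (B = ((2*(-⅓))*(-4))*0 = -⅔*(-4)*0 = (8/3)*0 = 0)
A(o) = 0 (A(o) = 0*(o - 4) = 0*(-4 + o) = 0)
(10 + A(-2))*12 = (10 + 0)*12 = 10*12 = 120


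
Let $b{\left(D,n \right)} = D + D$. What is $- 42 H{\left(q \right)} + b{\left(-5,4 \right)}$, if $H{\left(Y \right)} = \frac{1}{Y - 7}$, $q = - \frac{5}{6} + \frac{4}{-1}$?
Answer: $- \frac{458}{71} \approx -6.4507$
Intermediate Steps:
$q = - \frac{29}{6}$ ($q = \left(-5\right) \frac{1}{6} + 4 \left(-1\right) = - \frac{5}{6} - 4 = - \frac{29}{6} \approx -4.8333$)
$H{\left(Y \right)} = \frac{1}{-7 + Y}$
$b{\left(D,n \right)} = 2 D$
$- 42 H{\left(q \right)} + b{\left(-5,4 \right)} = - \frac{42}{-7 - \frac{29}{6}} + 2 \left(-5\right) = - \frac{42}{- \frac{71}{6}} - 10 = \left(-42\right) \left(- \frac{6}{71}\right) - 10 = \frac{252}{71} - 10 = - \frac{458}{71}$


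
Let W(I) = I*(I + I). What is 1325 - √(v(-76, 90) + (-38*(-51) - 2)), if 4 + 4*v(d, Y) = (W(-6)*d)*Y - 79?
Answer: 1325 - I*√484819/2 ≈ 1325.0 - 348.14*I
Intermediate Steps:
W(I) = 2*I² (W(I) = I*(2*I) = 2*I²)
v(d, Y) = -83/4 + 18*Y*d (v(d, Y) = -1 + (((2*(-6)²)*d)*Y - 79)/4 = -1 + (((2*36)*d)*Y - 79)/4 = -1 + ((72*d)*Y - 79)/4 = -1 + (72*Y*d - 79)/4 = -1 + (-79 + 72*Y*d)/4 = -1 + (-79/4 + 18*Y*d) = -83/4 + 18*Y*d)
1325 - √(v(-76, 90) + (-38*(-51) - 2)) = 1325 - √((-83/4 + 18*90*(-76)) + (-38*(-51) - 2)) = 1325 - √((-83/4 - 123120) + (1938 - 2)) = 1325 - √(-492563/4 + 1936) = 1325 - √(-484819/4) = 1325 - I*√484819/2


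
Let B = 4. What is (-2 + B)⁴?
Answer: 16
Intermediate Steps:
(-2 + B)⁴ = (-2 + 4)⁴ = 2⁴ = 16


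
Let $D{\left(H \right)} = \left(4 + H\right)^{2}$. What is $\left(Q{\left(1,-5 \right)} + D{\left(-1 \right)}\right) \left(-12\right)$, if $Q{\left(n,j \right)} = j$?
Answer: $-48$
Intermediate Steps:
$\left(Q{\left(1,-5 \right)} + D{\left(-1 \right)}\right) \left(-12\right) = \left(-5 + \left(4 - 1\right)^{2}\right) \left(-12\right) = \left(-5 + 3^{2}\right) \left(-12\right) = \left(-5 + 9\right) \left(-12\right) = 4 \left(-12\right) = -48$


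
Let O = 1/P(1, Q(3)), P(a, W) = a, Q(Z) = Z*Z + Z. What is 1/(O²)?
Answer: 1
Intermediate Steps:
Q(Z) = Z + Z² (Q(Z) = Z² + Z = Z + Z²)
O = 1 (O = 1/1 = 1)
1/(O²) = 1/(1²) = 1/1 = 1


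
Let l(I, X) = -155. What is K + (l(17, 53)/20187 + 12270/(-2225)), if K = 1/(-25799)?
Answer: -1279842498742/231757963785 ≈ -5.5223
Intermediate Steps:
K = -1/25799 ≈ -3.8761e-5
K + (l(17, 53)/20187 + 12270/(-2225)) = -1/25799 + (-155/20187 + 12270/(-2225)) = -1/25799 + (-155*1/20187 + 12270*(-1/2225)) = -1/25799 + (-155/20187 - 2454/445) = -1/25799 - 49607873/8983215 = -1279842498742/231757963785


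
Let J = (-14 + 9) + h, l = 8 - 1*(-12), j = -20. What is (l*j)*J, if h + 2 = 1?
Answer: 2400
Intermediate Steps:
h = -1 (h = -2 + 1 = -1)
l = 20 (l = 8 + 12 = 20)
J = -6 (J = (-14 + 9) - 1 = -5 - 1 = -6)
(l*j)*J = (20*(-20))*(-6) = -400*(-6) = 2400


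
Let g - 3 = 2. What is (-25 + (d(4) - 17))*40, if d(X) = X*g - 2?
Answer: -960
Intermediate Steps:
g = 5 (g = 3 + 2 = 5)
d(X) = -2 + 5*X (d(X) = X*5 - 2 = 5*X - 2 = -2 + 5*X)
(-25 + (d(4) - 17))*40 = (-25 + ((-2 + 5*4) - 17))*40 = (-25 + ((-2 + 20) - 17))*40 = (-25 + (18 - 17))*40 = (-25 + 1)*40 = -24*40 = -960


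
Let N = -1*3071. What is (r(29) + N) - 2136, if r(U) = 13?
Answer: -5194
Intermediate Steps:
N = -3071
(r(29) + N) - 2136 = (13 - 3071) - 2136 = -3058 - 2136 = -5194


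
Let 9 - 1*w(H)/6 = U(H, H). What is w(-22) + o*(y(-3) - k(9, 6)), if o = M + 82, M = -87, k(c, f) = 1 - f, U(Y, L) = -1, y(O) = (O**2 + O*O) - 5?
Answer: -30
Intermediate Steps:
y(O) = -5 + 2*O**2 (y(O) = (O**2 + O**2) - 5 = 2*O**2 - 5 = -5 + 2*O**2)
w(H) = 60 (w(H) = 54 - 6*(-1) = 54 + 6 = 60)
o = -5 (o = -87 + 82 = -5)
w(-22) + o*(y(-3) - k(9, 6)) = 60 - 5*((-5 + 2*(-3)**2) - (1 - 1*6)) = 60 - 5*((-5 + 2*9) - (1 - 6)) = 60 - 5*((-5 + 18) - 1*(-5)) = 60 - 5*(13 + 5) = 60 - 5*18 = 60 - 90 = -30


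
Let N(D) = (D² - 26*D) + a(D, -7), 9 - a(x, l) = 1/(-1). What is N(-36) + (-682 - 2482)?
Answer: -922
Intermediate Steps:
a(x, l) = 10 (a(x, l) = 9 - 1/(-1) = 9 - (-1) = 9 - 1*(-1) = 9 + 1 = 10)
N(D) = 10 + D² - 26*D (N(D) = (D² - 26*D) + 10 = 10 + D² - 26*D)
N(-36) + (-682 - 2482) = (10 + (-36)² - 26*(-36)) + (-682 - 2482) = (10 + 1296 + 936) - 3164 = 2242 - 3164 = -922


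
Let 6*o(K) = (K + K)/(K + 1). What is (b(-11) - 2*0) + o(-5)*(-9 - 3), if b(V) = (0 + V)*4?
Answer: -49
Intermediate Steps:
o(K) = K/(3*(1 + K)) (o(K) = ((K + K)/(K + 1))/6 = ((2*K)/(1 + K))/6 = (2*K/(1 + K))/6 = K/(3*(1 + K)))
b(V) = 4*V (b(V) = V*4 = 4*V)
(b(-11) - 2*0) + o(-5)*(-9 - 3) = (4*(-11) - 2*0) + ((⅓)*(-5)/(1 - 5))*(-9 - 3) = (-44 + 0) + ((⅓)*(-5)/(-4))*(-12) = -44 + ((⅓)*(-5)*(-¼))*(-12) = -44 + (5/12)*(-12) = -44 - 5 = -49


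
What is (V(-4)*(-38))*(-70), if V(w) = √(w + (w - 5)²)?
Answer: 2660*√77 ≈ 23341.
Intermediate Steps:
V(w) = √(w + (-5 + w)²)
(V(-4)*(-38))*(-70) = (√(-4 + (-5 - 4)²)*(-38))*(-70) = (√(-4 + (-9)²)*(-38))*(-70) = (√(-4 + 81)*(-38))*(-70) = (√77*(-38))*(-70) = -38*√77*(-70) = 2660*√77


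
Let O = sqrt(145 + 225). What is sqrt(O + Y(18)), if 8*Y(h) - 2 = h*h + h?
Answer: sqrt(43 + sqrt(370)) ≈ 7.8889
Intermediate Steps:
Y(h) = 1/4 + h/8 + h**2/8 (Y(h) = 1/4 + (h*h + h)/8 = 1/4 + (h**2 + h)/8 = 1/4 + (h + h**2)/8 = 1/4 + (h/8 + h**2/8) = 1/4 + h/8 + h**2/8)
O = sqrt(370) ≈ 19.235
sqrt(O + Y(18)) = sqrt(sqrt(370) + (1/4 + (1/8)*18 + (1/8)*18**2)) = sqrt(sqrt(370) + (1/4 + 9/4 + (1/8)*324)) = sqrt(sqrt(370) + (1/4 + 9/4 + 81/2)) = sqrt(sqrt(370) + 43) = sqrt(43 + sqrt(370))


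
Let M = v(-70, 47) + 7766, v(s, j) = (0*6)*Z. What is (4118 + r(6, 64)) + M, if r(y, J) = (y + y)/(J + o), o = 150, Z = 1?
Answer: 1271594/107 ≈ 11884.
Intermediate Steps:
v(s, j) = 0 (v(s, j) = (0*6)*1 = 0*1 = 0)
r(y, J) = 2*y/(150 + J) (r(y, J) = (y + y)/(J + 150) = (2*y)/(150 + J) = 2*y/(150 + J))
M = 7766 (M = 0 + 7766 = 7766)
(4118 + r(6, 64)) + M = (4118 + 2*6/(150 + 64)) + 7766 = (4118 + 2*6/214) + 7766 = (4118 + 2*6*(1/214)) + 7766 = (4118 + 6/107) + 7766 = 440632/107 + 7766 = 1271594/107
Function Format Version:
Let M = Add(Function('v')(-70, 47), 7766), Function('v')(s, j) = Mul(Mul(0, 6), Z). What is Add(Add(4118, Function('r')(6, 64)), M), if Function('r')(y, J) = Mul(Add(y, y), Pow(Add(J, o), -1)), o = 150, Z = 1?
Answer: Rational(1271594, 107) ≈ 11884.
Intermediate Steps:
Function('v')(s, j) = 0 (Function('v')(s, j) = Mul(Mul(0, 6), 1) = Mul(0, 1) = 0)
Function('r')(y, J) = Mul(2, y, Pow(Add(150, J), -1)) (Function('r')(y, J) = Mul(Add(y, y), Pow(Add(J, 150), -1)) = Mul(Mul(2, y), Pow(Add(150, J), -1)) = Mul(2, y, Pow(Add(150, J), -1)))
M = 7766 (M = Add(0, 7766) = 7766)
Add(Add(4118, Function('r')(6, 64)), M) = Add(Add(4118, Mul(2, 6, Pow(Add(150, 64), -1))), 7766) = Add(Add(4118, Mul(2, 6, Pow(214, -1))), 7766) = Add(Add(4118, Mul(2, 6, Rational(1, 214))), 7766) = Add(Add(4118, Rational(6, 107)), 7766) = Add(Rational(440632, 107), 7766) = Rational(1271594, 107)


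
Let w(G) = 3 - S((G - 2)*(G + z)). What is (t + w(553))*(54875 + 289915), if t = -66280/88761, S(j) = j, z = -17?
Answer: -3012788661386490/29587 ≈ -1.0183e+11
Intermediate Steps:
t = -66280/88761 (t = -66280*1/88761 = -66280/88761 ≈ -0.74672)
w(G) = 3 - (-17 + G)*(-2 + G) (w(G) = 3 - (G - 2)*(G - 17) = 3 - (-2 + G)*(-17 + G) = 3 - (-17 + G)*(-2 + G))
(t + w(553))*(54875 + 289915) = (-66280/88761 + (-31 - 1*553**2 + 19*553))*(54875 + 289915) = (-66280/88761 + (-31 - 1*305809 + 10507))*344790 = (-66280/88761 + (-31 - 305809 + 10507))*344790 = (-66280/88761 - 295333)*344790 = -26214118693/88761*344790 = -3012788661386490/29587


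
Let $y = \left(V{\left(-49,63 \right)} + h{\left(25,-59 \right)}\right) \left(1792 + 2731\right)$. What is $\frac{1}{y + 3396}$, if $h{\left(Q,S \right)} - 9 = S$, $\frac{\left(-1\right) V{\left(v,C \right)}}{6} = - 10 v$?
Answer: $- \frac{1}{13520374} \approx -7.3962 \cdot 10^{-8}$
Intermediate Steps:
$V{\left(v,C \right)} = 60 v$ ($V{\left(v,C \right)} = - 6 \left(- 10 v\right) = 60 v$)
$h{\left(Q,S \right)} = 9 + S$
$y = -13523770$ ($y = \left(60 \left(-49\right) + \left(9 - 59\right)\right) \left(1792 + 2731\right) = \left(-2940 - 50\right) 4523 = \left(-2990\right) 4523 = -13523770$)
$\frac{1}{y + 3396} = \frac{1}{-13523770 + 3396} = \frac{1}{-13520374} = - \frac{1}{13520374}$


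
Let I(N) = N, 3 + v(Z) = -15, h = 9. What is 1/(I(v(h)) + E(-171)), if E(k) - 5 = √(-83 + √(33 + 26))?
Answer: -1/(13 - I*√(83 - √59)) ≈ -0.053209 - 0.035522*I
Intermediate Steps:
E(k) = 5 + √(-83 + √59) (E(k) = 5 + √(-83 + √(33 + 26)) = 5 + √(-83 + √59))
v(Z) = -18 (v(Z) = -3 - 15 = -18)
1/(I(v(h)) + E(-171)) = 1/(-18 + (5 + √(-83 + √59))) = 1/(-13 + √(-83 + √59))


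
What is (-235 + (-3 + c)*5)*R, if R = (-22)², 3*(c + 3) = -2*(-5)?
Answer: -360580/3 ≈ -1.2019e+5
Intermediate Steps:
c = ⅓ (c = -3 + (-2*(-5))/3 = -3 + (⅓)*10 = -3 + 10/3 = ⅓ ≈ 0.33333)
R = 484
(-235 + (-3 + c)*5)*R = (-235 + (-3 + ⅓)*5)*484 = (-235 - 8/3*5)*484 = (-235 - 40/3)*484 = -745/3*484 = -360580/3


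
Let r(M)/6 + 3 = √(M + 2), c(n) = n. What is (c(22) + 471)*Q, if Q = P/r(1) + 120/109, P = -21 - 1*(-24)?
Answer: 182903/436 - 493*√3/12 ≈ 348.34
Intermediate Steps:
P = 3 (P = -21 + 24 = 3)
r(M) = -18 + 6*√(2 + M) (r(M) = -18 + 6*√(M + 2) = -18 + 6*√(2 + M))
Q = 120/109 + 3/(-18 + 6*√3) (Q = 3/(-18 + 6*√(2 + 1)) + 120/109 = 3/(-18 + 6*√3) + 120*(1/109) = 3/(-18 + 6*√3) + 120/109 = 120/109 + 3/(-18 + 6*√3) ≈ 0.70658)
(c(22) + 471)*Q = (22 + 471)*(371/436 - √3/12) = 493*(371/436 - √3/12) = 182903/436 - 493*√3/12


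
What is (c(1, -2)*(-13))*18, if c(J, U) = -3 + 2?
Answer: 234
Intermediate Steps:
c(J, U) = -1
(c(1, -2)*(-13))*18 = -1*(-13)*18 = 13*18 = 234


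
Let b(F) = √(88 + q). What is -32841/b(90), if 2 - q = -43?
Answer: -32841*√133/133 ≈ -2847.7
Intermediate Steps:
q = 45 (q = 2 - 1*(-43) = 2 + 43 = 45)
b(F) = √133 (b(F) = √(88 + 45) = √133)
-32841/b(90) = -32841*√133/133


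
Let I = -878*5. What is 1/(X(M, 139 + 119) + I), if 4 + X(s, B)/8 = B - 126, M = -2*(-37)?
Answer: -1/3366 ≈ -0.00029709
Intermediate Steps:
I = -4390
M = 74
X(s, B) = -1040 + 8*B (X(s, B) = -32 + 8*(B - 126) = -32 + 8*(-126 + B) = -32 + (-1008 + 8*B) = -1040 + 8*B)
1/(X(M, 139 + 119) + I) = 1/((-1040 + 8*(139 + 119)) - 4390) = 1/((-1040 + 8*258) - 4390) = 1/((-1040 + 2064) - 4390) = 1/(1024 - 4390) = 1/(-3366) = -1/3366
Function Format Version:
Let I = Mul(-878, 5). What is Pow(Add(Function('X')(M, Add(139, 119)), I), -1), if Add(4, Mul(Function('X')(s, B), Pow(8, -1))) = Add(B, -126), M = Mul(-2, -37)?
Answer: Rational(-1, 3366) ≈ -0.00029709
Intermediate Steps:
I = -4390
M = 74
Function('X')(s, B) = Add(-1040, Mul(8, B)) (Function('X')(s, B) = Add(-32, Mul(8, Add(B, -126))) = Add(-32, Mul(8, Add(-126, B))) = Add(-32, Add(-1008, Mul(8, B))) = Add(-1040, Mul(8, B)))
Pow(Add(Function('X')(M, Add(139, 119)), I), -1) = Pow(Add(Add(-1040, Mul(8, Add(139, 119))), -4390), -1) = Pow(Add(Add(-1040, Mul(8, 258)), -4390), -1) = Pow(Add(Add(-1040, 2064), -4390), -1) = Pow(Add(1024, -4390), -1) = Pow(-3366, -1) = Rational(-1, 3366)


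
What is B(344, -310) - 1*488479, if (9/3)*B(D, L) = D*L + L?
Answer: -524129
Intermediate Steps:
B(D, L) = L/3 + D*L/3 (B(D, L) = (D*L + L)/3 = (L + D*L)/3 = L/3 + D*L/3)
B(344, -310) - 1*488479 = (⅓)*(-310)*(1 + 344) - 1*488479 = (⅓)*(-310)*345 - 488479 = -35650 - 488479 = -524129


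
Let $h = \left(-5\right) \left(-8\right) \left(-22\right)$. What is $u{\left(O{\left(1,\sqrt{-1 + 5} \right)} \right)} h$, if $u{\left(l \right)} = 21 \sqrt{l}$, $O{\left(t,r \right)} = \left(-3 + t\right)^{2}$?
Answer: $-36960$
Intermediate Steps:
$h = -880$ ($h = 40 \left(-22\right) = -880$)
$u{\left(O{\left(1,\sqrt{-1 + 5} \right)} \right)} h = 21 \sqrt{\left(-3 + 1\right)^{2}} \left(-880\right) = 21 \sqrt{\left(-2\right)^{2}} \left(-880\right) = 21 \sqrt{4} \left(-880\right) = 21 \cdot 2 \left(-880\right) = 42 \left(-880\right) = -36960$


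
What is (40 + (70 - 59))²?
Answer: 2601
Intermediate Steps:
(40 + (70 - 59))² = (40 + 11)² = 51² = 2601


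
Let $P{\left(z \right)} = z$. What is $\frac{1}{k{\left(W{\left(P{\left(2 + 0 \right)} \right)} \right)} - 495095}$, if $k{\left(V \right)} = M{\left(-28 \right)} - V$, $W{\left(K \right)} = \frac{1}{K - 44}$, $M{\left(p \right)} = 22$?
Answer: $- \frac{42}{20793065} \approx -2.0199 \cdot 10^{-6}$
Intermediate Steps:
$W{\left(K \right)} = \frac{1}{-44 + K}$
$k{\left(V \right)} = 22 - V$
$\frac{1}{k{\left(W{\left(P{\left(2 + 0 \right)} \right)} \right)} - 495095} = \frac{1}{\left(22 - \frac{1}{-44 + \left(2 + 0\right)}\right) - 495095} = \frac{1}{\left(22 - \frac{1}{-44 + 2}\right) - 495095} = \frac{1}{\left(22 - \frac{1}{-42}\right) - 495095} = \frac{1}{\left(22 - - \frac{1}{42}\right) - 495095} = \frac{1}{\left(22 + \frac{1}{42}\right) - 495095} = \frac{1}{\frac{925}{42} - 495095} = \frac{1}{- \frac{20793065}{42}} = - \frac{42}{20793065}$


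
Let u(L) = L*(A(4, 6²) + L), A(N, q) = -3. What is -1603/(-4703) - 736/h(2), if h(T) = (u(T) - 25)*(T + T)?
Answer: 908633/126981 ≈ 7.1557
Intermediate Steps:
u(L) = L*(-3 + L)
h(T) = 2*T*(-25 + T*(-3 + T)) (h(T) = (T*(-3 + T) - 25)*(T + T) = (-25 + T*(-3 + T))*(2*T) = 2*T*(-25 + T*(-3 + T)))
-1603/(-4703) - 736/h(2) = -1603/(-4703) - 736*1/(4*(-25 + 2*(-3 + 2))) = -1603*(-1/4703) - 736*1/(4*(-25 + 2*(-1))) = 1603/4703 - 736*1/(4*(-25 - 2)) = 1603/4703 - 736/(2*2*(-27)) = 1603/4703 - 736/(-108) = 1603/4703 - 736*(-1/108) = 1603/4703 + 184/27 = 908633/126981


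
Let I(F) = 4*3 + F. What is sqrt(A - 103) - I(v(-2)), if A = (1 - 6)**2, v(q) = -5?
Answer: -7 + I*sqrt(78) ≈ -7.0 + 8.8318*I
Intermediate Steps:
A = 25 (A = (-5)**2 = 25)
I(F) = 12 + F
sqrt(A - 103) - I(v(-2)) = sqrt(25 - 103) - (12 - 5) = sqrt(-78) - 1*7 = I*sqrt(78) - 7 = -7 + I*sqrt(78)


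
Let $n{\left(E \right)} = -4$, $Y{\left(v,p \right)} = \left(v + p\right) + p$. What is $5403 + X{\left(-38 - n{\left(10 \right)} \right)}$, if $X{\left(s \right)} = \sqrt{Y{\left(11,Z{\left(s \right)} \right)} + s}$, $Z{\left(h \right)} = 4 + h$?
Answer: $5403 + i \sqrt{83} \approx 5403.0 + 9.1104 i$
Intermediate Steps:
$Y{\left(v,p \right)} = v + 2 p$ ($Y{\left(v,p \right)} = \left(p + v\right) + p = v + 2 p$)
$X{\left(s \right)} = \sqrt{19 + 3 s}$ ($X{\left(s \right)} = \sqrt{\left(11 + 2 \left(4 + s\right)\right) + s} = \sqrt{\left(11 + \left(8 + 2 s\right)\right) + s} = \sqrt{\left(19 + 2 s\right) + s} = \sqrt{19 + 3 s}$)
$5403 + X{\left(-38 - n{\left(10 \right)} \right)} = 5403 + \sqrt{19 + 3 \left(-38 - -4\right)} = 5403 + \sqrt{19 + 3 \left(-38 + 4\right)} = 5403 + \sqrt{19 + 3 \left(-34\right)} = 5403 + \sqrt{19 - 102} = 5403 + \sqrt{-83} = 5403 + i \sqrt{83}$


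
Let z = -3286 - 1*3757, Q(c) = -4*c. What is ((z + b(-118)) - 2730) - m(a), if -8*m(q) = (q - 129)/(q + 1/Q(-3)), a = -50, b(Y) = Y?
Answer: -11848881/1198 ≈ -9890.5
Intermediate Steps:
z = -7043 (z = -3286 - 3757 = -7043)
m(q) = -(-129 + q)/(8*(1/12 + q)) (m(q) = -(q - 129)/(8*(q + 1/(-4*(-3)))) = -(-129 + q)/(8*(q + 1/12)) = -(-129 + q)/(8*(1/12 + q)))
((z + b(-118)) - 2730) - m(a) = ((-7043 - 118) - 2730) - 3*(129 - 1*(-50))/(2*(1 + 12*(-50))) = (-7161 - 2730) - 3*(129 + 50)/(2*(1 - 600)) = -9891 - 3*179/(2*(-599)) = -9891 - 3*(-1)*179/(2*599) = -9891 - 1*(-537/1198) = -9891 + 537/1198 = -11848881/1198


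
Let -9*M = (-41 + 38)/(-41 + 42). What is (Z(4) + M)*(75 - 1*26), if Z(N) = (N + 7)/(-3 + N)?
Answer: 1666/3 ≈ 555.33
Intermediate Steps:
Z(N) = (7 + N)/(-3 + N)
M = ⅓ (M = -(-41 + 38)/(9*(-41 + 42)) = -(-1)/(3*1) = -(-1)/3 = -⅑*(-3) = ⅓ ≈ 0.33333)
(Z(4) + M)*(75 - 1*26) = ((7 + 4)/(-3 + 4) + ⅓)*(75 - 1*26) = (11/1 + ⅓)*(75 - 26) = (1*11 + ⅓)*49 = (11 + ⅓)*49 = (34/3)*49 = 1666/3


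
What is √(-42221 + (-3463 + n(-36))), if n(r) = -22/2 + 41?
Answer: I*√45654 ≈ 213.67*I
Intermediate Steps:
n(r) = 30 (n(r) = -22*½ + 41 = -11 + 41 = 30)
√(-42221 + (-3463 + n(-36))) = √(-42221 + (-3463 + 30)) = √(-42221 - 3433) = √(-45654) = I*√45654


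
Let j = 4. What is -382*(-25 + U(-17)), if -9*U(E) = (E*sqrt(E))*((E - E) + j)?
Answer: 9550 - 25976*I*sqrt(17)/9 ≈ 9550.0 - 11900.0*I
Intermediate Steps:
U(E) = -4*E**(3/2)/9 (U(E) = -E*sqrt(E)*((E - E) + 4)/9 = -E**(3/2)*(0 + 4)/9 = -E**(3/2)*4/9 = -4*E**(3/2)/9)
-382*(-25 + U(-17)) = -382*(-25 - (-68)*I*sqrt(17)/9) = -382*(-25 + 68*I*sqrt(17)/9) = 9550 - 25976*I*sqrt(17)/9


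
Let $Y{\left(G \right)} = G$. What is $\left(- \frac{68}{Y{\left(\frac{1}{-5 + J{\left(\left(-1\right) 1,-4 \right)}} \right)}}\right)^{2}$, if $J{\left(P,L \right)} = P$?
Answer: $166464$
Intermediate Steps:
$\left(- \frac{68}{Y{\left(\frac{1}{-5 + J{\left(\left(-1\right) 1,-4 \right)}} \right)}}\right)^{2} = \left(- \frac{68}{\frac{1}{-5 - 1}}\right)^{2} = \left(- \frac{68}{\frac{1}{-6}}\right)^{2} = \left(- \frac{68}{- \frac{1}{6}}\right)^{2} = \left(\left(-68\right) \left(-6\right)\right)^{2} = 408^{2} = 166464$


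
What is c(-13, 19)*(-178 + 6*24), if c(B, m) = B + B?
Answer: 884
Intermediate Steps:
c(B, m) = 2*B
c(-13, 19)*(-178 + 6*24) = (2*(-13))*(-178 + 6*24) = -26*(-178 + 144) = -26*(-34) = 884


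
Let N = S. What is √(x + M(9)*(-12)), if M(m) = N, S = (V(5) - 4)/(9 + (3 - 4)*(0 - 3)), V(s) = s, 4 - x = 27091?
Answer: 4*I*√1693 ≈ 164.58*I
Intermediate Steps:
x = -27087 (x = 4 - 1*27091 = 4 - 27091 = -27087)
S = 1/12 (S = (5 - 4)/(9 + (3 - 4)*(0 - 3)) = 1/(9 - 1*(-3)) = 1/(9 + 3) = 1/12 ≈ 0.083333)
N = 1/12 ≈ 0.083333
M(m) = 1/12
√(x + M(9)*(-12)) = √(-27087 + (1/12)*(-12)) = √(-27087 - 1) = √(-27088) = 4*I*√1693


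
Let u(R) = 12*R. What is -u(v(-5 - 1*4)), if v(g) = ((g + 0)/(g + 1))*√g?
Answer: -81*I/2 ≈ -40.5*I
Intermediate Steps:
v(g) = g^(3/2)/(1 + g) (v(g) = (g/(1 + g))*√g = g^(3/2)/(1 + g))
-u(v(-5 - 1*4)) = -12*(-5 - 1*4)^(3/2)/(1 + (-5 - 1*4)) = -12*(-5 - 4)^(3/2)/(1 + (-5 - 4)) = -12*(-9)^(3/2)/(1 - 9) = -12*-27*I/(-8) = -12*-27*I*(-⅛) = -12*27*I/8 = -81*I/2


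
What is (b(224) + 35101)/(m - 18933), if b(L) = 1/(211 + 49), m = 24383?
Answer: 9126261/1417000 ≈ 6.4406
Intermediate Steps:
b(L) = 1/260
(b(224) + 35101)/(m - 18933) = (1/260 + 35101)/(24383 - 18933) = (9126261/260)/5450 = (9126261/260)*(1/5450) = 9126261/1417000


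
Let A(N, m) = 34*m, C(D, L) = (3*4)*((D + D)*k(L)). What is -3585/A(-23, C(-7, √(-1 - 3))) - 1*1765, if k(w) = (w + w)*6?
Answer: -1765 - 1195*I/45696 ≈ -1765.0 - 0.026151*I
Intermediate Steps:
k(w) = 12*w (k(w) = (2*w)*6 = 12*w)
C(D, L) = 288*D*L (C(D, L) = (3*4)*((D + D)*(12*L)) = 12*((2*D)*(12*L)) = 12*(24*D*L) = 288*D*L)
-3585/A(-23, C(-7, √(-1 - 3))) - 1*1765 = -3585*(-1/(68544*√(-1 - 3))) - 1*1765 = -3585*I/137088 - 1765 = -1195*I/45696 - 1765 = -1765 - 1195*I/45696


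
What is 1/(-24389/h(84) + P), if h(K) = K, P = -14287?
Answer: -84/1224497 ≈ -6.8600e-5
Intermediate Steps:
1/(-24389/h(84) + P) = 1/(-24389/84 - 14287) = 1/(-1224497/84) = -84/1224497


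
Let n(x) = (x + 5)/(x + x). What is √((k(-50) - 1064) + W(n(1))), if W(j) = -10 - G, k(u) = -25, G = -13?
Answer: I*√1086 ≈ 32.955*I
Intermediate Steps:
n(x) = (5 + x)/(2*x) (n(x) = (5 + x)/((2*x)) = (5 + x)*(1/(2*x)) = (5 + x)/(2*x))
W(j) = 3 (W(j) = -10 - 1*(-13) = -10 + 13 = 3)
√((k(-50) - 1064) + W(n(1))) = √((-25 - 1064) + 3) = √(-1089 + 3) = √(-1086) = I*√1086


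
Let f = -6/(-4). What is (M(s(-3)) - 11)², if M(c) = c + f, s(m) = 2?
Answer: 225/4 ≈ 56.250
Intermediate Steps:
f = 3/2 (f = -6*(-¼) = 3/2 ≈ 1.5000)
M(c) = 3/2 + c (M(c) = c + 3/2 = 3/2 + c)
(M(s(-3)) - 11)² = ((3/2 + 2) - 11)² = (7/2 - 11)² = (-15/2)² = 225/4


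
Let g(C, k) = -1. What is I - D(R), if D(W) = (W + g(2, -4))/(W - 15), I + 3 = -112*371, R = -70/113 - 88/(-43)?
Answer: -2740591730/65951 ≈ -41555.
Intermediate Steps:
R = 6934/4859 (R = -70*1/113 - 88*(-1/43) = -70/113 + 88/43 = 6934/4859 ≈ 1.4270)
I = -41555 (I = -3 - 112*371 = -3 - 41552 = -41555)
D(W) = (-1 + W)/(-15 + W) (D(W) = (W - 1)/(W - 15) = (-1 + W)/(-15 + W))
I - D(R) = -41555 - (-1 + 6934/4859)/(-15 + 6934/4859) = -41555 - 2075/((-65951/4859)*4859) = -41555 - (-4859)*2075/(65951*4859) = -41555 - 1*(-2075/65951) = -41555 + 2075/65951 = -2740591730/65951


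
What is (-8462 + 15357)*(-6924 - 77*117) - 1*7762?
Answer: -109865797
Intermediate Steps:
(-8462 + 15357)*(-6924 - 77*117) - 1*7762 = 6895*(-6924 - 9009) - 7762 = 6895*(-15933) - 7762 = -109858035 - 7762 = -109865797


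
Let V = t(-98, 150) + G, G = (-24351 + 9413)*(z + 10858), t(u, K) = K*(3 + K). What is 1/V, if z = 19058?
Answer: -1/446862258 ≈ -2.2378e-9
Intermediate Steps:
G = -446885208 (G = (-24351 + 9413)*(19058 + 10858) = -14938*29916 = -446885208)
V = -446862258 (V = 150*(3 + 150) - 446885208 = 150*153 - 446885208 = 22950 - 446885208 = -446862258)
1/V = 1/(-446862258) = -1/446862258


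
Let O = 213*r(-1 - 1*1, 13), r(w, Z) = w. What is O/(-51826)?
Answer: 213/25913 ≈ 0.0082198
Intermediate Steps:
O = -426 (O = 213*(-1 - 1*1) = 213*(-1 - 1) = 213*(-2) = -426)
O/(-51826) = -426/(-51826) = -426*(-1/51826) = 213/25913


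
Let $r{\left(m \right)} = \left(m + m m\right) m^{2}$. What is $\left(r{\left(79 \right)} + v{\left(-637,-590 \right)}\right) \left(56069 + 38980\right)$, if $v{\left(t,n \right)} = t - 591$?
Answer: $3748912392708$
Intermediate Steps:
$v{\left(t,n \right)} = -591 + t$
$r{\left(m \right)} = m^{2} \left(m + m^{2}\right)$ ($r{\left(m \right)} = \left(m + m^{2}\right) m^{2} = m^{2} \left(m + m^{2}\right)$)
$\left(r{\left(79 \right)} + v{\left(-637,-590 \right)}\right) \left(56069 + 38980\right) = \left(79^{3} \left(1 + 79\right) - 1228\right) \left(56069 + 38980\right) = \left(493039 \cdot 80 - 1228\right) 95049 = \left(39443120 - 1228\right) 95049 = 39441892 \cdot 95049 = 3748912392708$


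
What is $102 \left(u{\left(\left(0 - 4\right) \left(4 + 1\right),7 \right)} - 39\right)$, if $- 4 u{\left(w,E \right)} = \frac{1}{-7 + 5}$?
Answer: $- \frac{15861}{4} \approx -3965.3$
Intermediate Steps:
$u{\left(w,E \right)} = \frac{1}{8}$ ($u{\left(w,E \right)} = - \frac{1}{4 \left(-7 + 5\right)} = - \frac{1}{4 \left(-2\right)} = \left(- \frac{1}{4}\right) \left(- \frac{1}{2}\right) = \frac{1}{8}$)
$102 \left(u{\left(\left(0 - 4\right) \left(4 + 1\right),7 \right)} - 39\right) = 102 \left(\frac{1}{8} - 39\right) = 102 \left(- \frac{311}{8}\right) = - \frac{15861}{4}$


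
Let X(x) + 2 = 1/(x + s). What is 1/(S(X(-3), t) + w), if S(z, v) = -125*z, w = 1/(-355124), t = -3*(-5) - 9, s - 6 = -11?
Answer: 710248/188659623 ≈ 0.0037647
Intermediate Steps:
s = -5 (s = 6 - 11 = -5)
X(x) = -2 + 1/(-5 + x) (X(x) = -2 + 1/(x - 5) = -2 + 1/(-5 + x))
t = 6 (t = 15 - 9 = 6)
w = -1/355124 ≈ -2.8159e-6
1/(S(X(-3), t) + w) = 1/(-125*(11 - 2*(-3))/(-5 - 3) - 1/355124) = 1/(-125*(11 + 6)/(-8) - 1/355124) = 1/(-(-125)*17/8 - 1/355124) = 1/(-125*(-17/8) - 1/355124) = 1/(2125/8 - 1/355124) = 1/(188659623/710248) = 710248/188659623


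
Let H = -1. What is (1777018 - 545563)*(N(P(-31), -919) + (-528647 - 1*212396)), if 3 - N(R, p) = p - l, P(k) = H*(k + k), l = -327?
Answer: -911828391840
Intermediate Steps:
P(k) = -2*k (P(k) = -(k + k) = -2*k)
N(R, p) = -324 - p (N(R, p) = 3 - (p - 1*(-327)) = 3 - (p + 327) = 3 - (327 + p) = 3 + (-327 - p) = -324 - p)
(1777018 - 545563)*(N(P(-31), -919) + (-528647 - 1*212396)) = (1777018 - 545563)*((-324 - 1*(-919)) + (-528647 - 1*212396)) = 1231455*((-324 + 919) + (-528647 - 212396)) = 1231455*(595 - 741043) = 1231455*(-740448) = -911828391840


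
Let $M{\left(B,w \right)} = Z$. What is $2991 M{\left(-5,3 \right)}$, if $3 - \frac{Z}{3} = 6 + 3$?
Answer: $-53838$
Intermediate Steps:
$Z = -18$ ($Z = 9 - 3 \left(6 + 3\right) = 9 - 27 = -18$)
$M{\left(B,w \right)} = -18$
$2991 M{\left(-5,3 \right)} = 2991 \left(-18\right) = -53838$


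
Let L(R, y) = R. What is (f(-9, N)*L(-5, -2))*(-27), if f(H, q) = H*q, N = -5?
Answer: 6075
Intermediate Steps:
(f(-9, N)*L(-5, -2))*(-27) = (-9*(-5)*(-5))*(-27) = (45*(-5))*(-27) = -225*(-27) = 6075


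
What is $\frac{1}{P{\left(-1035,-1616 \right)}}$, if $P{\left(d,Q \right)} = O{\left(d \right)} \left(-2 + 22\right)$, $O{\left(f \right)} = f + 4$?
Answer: $- \frac{1}{20620} \approx -4.8497 \cdot 10^{-5}$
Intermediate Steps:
$O{\left(f \right)} = 4 + f$
$P{\left(d,Q \right)} = 80 + 20 d$ ($P{\left(d,Q \right)} = \left(4 + d\right) \left(-2 + 22\right) = \left(4 + d\right) 20 = 80 + 20 d$)
$\frac{1}{P{\left(-1035,-1616 \right)}} = \frac{1}{80 + 20 \left(-1035\right)} = \frac{1}{80 - 20700} = \frac{1}{-20620} = - \frac{1}{20620}$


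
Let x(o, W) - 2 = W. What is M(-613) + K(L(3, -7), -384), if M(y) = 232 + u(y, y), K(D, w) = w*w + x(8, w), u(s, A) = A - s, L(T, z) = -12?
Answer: 147306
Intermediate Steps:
x(o, W) = 2 + W
K(D, w) = 2 + w + w² (K(D, w) = w*w + (2 + w) = w² + (2 + w) = 2 + w + w²)
M(y) = 232 (M(y) = 232 + (y - y) = 232 + 0 = 232)
M(-613) + K(L(3, -7), -384) = 232 + (2 - 384 + (-384)²) = 232 + (2 - 384 + 147456) = 232 + 147074 = 147306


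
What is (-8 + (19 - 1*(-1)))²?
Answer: 144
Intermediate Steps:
(-8 + (19 - 1*(-1)))² = (-8 + (19 + 1))² = (-8 + 20)² = 12² = 144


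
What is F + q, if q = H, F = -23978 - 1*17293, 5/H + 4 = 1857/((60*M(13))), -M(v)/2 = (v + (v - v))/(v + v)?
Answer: -28848529/699 ≈ -41271.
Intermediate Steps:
M(v) = -1 (M(v) = -2*(v + (v - v))/(v + v) = -2*(v + 0)/(2*v) = -2*v*1/(2*v) = -2*½ = -1)
H = -100/699 (H = 5/(-4 + 1857/((60*(-1)))) = 5/(-4 + 1857/(-60)) = 5/(-4 + 1857*(-1/60)) = 5/(-4 - 619/20) = 5/(-699/20) = 5*(-20/699) = -100/699 ≈ -0.14306)
F = -41271 (F = -23978 - 17293 = -41271)
q = -100/699 ≈ -0.14306
F + q = -41271 - 100/699 = -28848529/699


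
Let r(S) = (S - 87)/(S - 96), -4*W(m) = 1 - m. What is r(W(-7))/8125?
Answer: 89/796250 ≈ 0.00011177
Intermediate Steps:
W(m) = -1/4 + m/4 (W(m) = -(1 - m)/4 = -1/4 + m/4)
r(S) = (-87 + S)/(-96 + S)
r(W(-7))/8125 = ((-87 + (-1/4 + (1/4)*(-7)))/(-96 + (-1/4 + (1/4)*(-7))))/8125 = ((-87 + (-1/4 - 7/4))/(-96 + (-1/4 - 7/4)))*(1/8125) = ((-87 - 2)/(-96 - 2))*(1/8125) = (-89/(-98))*(1/8125) = -1/98*(-89)*(1/8125) = (89/98)*(1/8125) = 89/796250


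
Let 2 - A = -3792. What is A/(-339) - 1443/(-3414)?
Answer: -4154513/385782 ≈ -10.769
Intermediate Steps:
A = 3794 (A = 2 - 1*(-3792) = 2 + 3792 = 3794)
A/(-339) - 1443/(-3414) = 3794/(-339) - 1443/(-3414) = 3794*(-1/339) - 1443*(-1/3414) = -3794/339 + 481/1138 = -4154513/385782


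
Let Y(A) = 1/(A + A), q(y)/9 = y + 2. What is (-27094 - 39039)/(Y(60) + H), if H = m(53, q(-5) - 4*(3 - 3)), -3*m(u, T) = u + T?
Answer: 7935960/1039 ≈ 7638.1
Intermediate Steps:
q(y) = 18 + 9*y (q(y) = 9*(y + 2) = 9*(2 + y) = 18 + 9*y)
Y(A) = 1/(2*A)
m(u, T) = -T/3 - u/3 (m(u, T) = -(u + T)/3 = -(T + u)/3 = -T/3 - u/3)
H = -26/3 (H = -((18 + 9*(-5)) - 4*(3 - 3))/3 - ⅓*53 = -((18 - 45) - 4*0)/3 - 53/3 = -(-27 + 0)/3 - 53/3 = -⅓*(-27) - 53/3 = 9 - 53/3 = -26/3 ≈ -8.6667)
(-27094 - 39039)/(Y(60) + H) = (-27094 - 39039)/((½)/60 - 26/3) = -66133/((½)*(1/60) - 26/3) = -66133/(1/120 - 26/3) = -66133/(-1039/120) = -66133*(-120/1039) = 7935960/1039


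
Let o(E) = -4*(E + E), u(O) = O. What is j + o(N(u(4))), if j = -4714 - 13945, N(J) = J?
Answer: -18691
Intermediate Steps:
o(E) = -8*E
j = -18659
j + o(N(u(4))) = -18659 - 8*4 = -18659 - 32 = -18691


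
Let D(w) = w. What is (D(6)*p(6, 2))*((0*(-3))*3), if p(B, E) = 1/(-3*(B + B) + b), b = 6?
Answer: 0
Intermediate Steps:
p(B, E) = 1/(6 - 6*B) (p(B, E) = 1/(-3*(B + B) + 6) = 1/(-6*B + 6) = 1/(6 - 6*B))
(D(6)*p(6, 2))*((0*(-3))*3) = (6*(-1/(-6 + 6*6)))*((0*(-3))*3) = (6*(-1/(-6 + 36)))*(0*3) = (6*(-1/30))*0 = -⅕*0 = 0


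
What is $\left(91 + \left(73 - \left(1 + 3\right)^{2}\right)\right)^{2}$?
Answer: $21904$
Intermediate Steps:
$\left(91 + \left(73 - \left(1 + 3\right)^{2}\right)\right)^{2} = \left(91 + \left(73 - 4^{2}\right)\right)^{2} = \left(91 + \left(73 - 16\right)\right)^{2} = \left(91 + 57\right)^{2} = 148^{2} = 21904$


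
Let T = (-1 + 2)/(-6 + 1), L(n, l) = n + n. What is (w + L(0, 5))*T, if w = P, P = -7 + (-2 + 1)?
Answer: 8/5 ≈ 1.6000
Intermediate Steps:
L(n, l) = 2*n
P = -8 (P = -7 - 1 = -8)
w = -8
T = -⅕ (T = 1/(-5) = 1*(-⅕) = -⅕ ≈ -0.20000)
(w + L(0, 5))*T = (-8 + 2*0)*(-⅕) = (-8 + 0)*(-⅕) = -8*(-⅕) = 8/5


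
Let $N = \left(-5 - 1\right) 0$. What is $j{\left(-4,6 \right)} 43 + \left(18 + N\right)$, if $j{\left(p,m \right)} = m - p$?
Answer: $448$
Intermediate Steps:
$N = 0$ ($N = \left(-6\right) 0 = 0$)
$j{\left(-4,6 \right)} 43 + \left(18 + N\right) = \left(6 - -4\right) 43 + \left(18 + 0\right) = \left(6 + 4\right) 43 + 18 = 10 \cdot 43 + 18 = 430 + 18 = 448$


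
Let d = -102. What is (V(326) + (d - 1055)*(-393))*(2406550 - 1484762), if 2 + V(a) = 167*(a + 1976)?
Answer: 773502729804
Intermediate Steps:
V(a) = 329990 + 167*a (V(a) = -2 + 167*(a + 1976) = -2 + 167*(1976 + a) = -2 + (329992 + 167*a) = 329990 + 167*a)
(V(326) + (d - 1055)*(-393))*(2406550 - 1484762) = ((329990 + 167*326) + (-102 - 1055)*(-393))*(2406550 - 1484762) = ((329990 + 54442) - 1157*(-393))*921788 = (384432 + 454701)*921788 = 839133*921788 = 773502729804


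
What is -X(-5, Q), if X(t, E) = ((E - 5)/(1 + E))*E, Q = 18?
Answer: -234/19 ≈ -12.316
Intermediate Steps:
X(t, E) = E*(-5 + E)/(1 + E) (X(t, E) = ((-5 + E)/(1 + E))*E = E*(-5 + E)/(1 + E))
-X(-5, Q) = -18*(-5 + 18)/(1 + 18) = -18*13/19 = -1*234/19 = -234/19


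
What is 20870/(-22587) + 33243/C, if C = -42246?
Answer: -181392629/106023378 ≈ -1.7109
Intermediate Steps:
20870/(-22587) + 33243/C = 20870/(-22587) + 33243/(-42246) = 20870*(-1/22587) + 33243*(-1/42246) = -20870/22587 - 11081/14082 = -181392629/106023378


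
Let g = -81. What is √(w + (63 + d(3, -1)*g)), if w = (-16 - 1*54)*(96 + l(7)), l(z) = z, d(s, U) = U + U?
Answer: I*√6985 ≈ 83.576*I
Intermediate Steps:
d(s, U) = 2*U
w = -7210 (w = (-16 - 1*54)*(96 + 7) = (-16 - 54)*103 = -70*103 = -7210)
√(w + (63 + d(3, -1)*g)) = √(-7210 + (63 + (2*(-1))*(-81))) = √(-7210 + (63 - 2*(-81))) = √(-7210 + (63 + 162)) = √(-7210 + 225) = √(-6985) = I*√6985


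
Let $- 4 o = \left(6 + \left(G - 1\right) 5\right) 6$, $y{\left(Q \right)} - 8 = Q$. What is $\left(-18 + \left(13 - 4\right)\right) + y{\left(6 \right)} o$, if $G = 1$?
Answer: $-135$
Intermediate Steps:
$y{\left(Q \right)} = 8 + Q$
$o = -9$ ($o = - \frac{\left(6 + \left(1 - 1\right) 5\right) 6}{4} = - \frac{\left(6 + 0 \cdot 5\right) 6}{4} = - \frac{\left(6 + 0\right) 6}{4} = - \frac{6 \cdot 6}{4} = \left(- \frac{1}{4}\right) 36 = -9$)
$\left(-18 + \left(13 - 4\right)\right) + y{\left(6 \right)} o = \left(-18 + \left(13 - 4\right)\right) + \left(8 + 6\right) \left(-9\right) = \left(-18 + \left(13 - 4\right)\right) + 14 \left(-9\right) = \left(-18 + 9\right) - 126 = -9 - 126 = -135$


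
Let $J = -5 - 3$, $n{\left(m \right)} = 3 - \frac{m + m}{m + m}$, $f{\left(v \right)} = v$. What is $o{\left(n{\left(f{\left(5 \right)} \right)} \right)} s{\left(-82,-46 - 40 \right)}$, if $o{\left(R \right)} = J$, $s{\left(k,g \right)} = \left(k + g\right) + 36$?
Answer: $1056$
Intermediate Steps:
$n{\left(m \right)} = 2$ ($n{\left(m \right)} = 3 - \frac{2 m}{2 m} = 3 - 2 m \frac{1}{2 m} = 3 - 1 = 2$)
$s{\left(k,g \right)} = 36 + g + k$ ($s{\left(k,g \right)} = \left(g + k\right) + 36 = 36 + g + k$)
$J = -8$ ($J = -5 - 3 = -8$)
$o{\left(R \right)} = -8$
$o{\left(n{\left(f{\left(5 \right)} \right)} \right)} s{\left(-82,-46 - 40 \right)} = - 8 \left(36 - 86 - 82\right) = \left(-8\right) \left(-132\right) = 1056$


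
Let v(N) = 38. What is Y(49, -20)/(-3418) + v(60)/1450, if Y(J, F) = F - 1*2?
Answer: 40446/1239025 ≈ 0.032643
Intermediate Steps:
Y(J, F) = -2 + F (Y(J, F) = F - 2 = -2 + F)
Y(49, -20)/(-3418) + v(60)/1450 = (-2 - 20)/(-3418) + 38/1450 = -22*(-1/3418) + 38*(1/1450) = 11/1709 + 19/725 = 40446/1239025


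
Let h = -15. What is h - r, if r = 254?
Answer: -269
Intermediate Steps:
h - r = -15 - 1*254 = -15 - 254 = -269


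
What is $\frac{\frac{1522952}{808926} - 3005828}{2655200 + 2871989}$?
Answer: $- \frac{1215745448888}{2235543444507} \approx -0.54383$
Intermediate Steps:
$\frac{\frac{1522952}{808926} - 3005828}{2655200 + 2871989} = \frac{1522952 \cdot \frac{1}{808926} - 3005828}{5527189} = \left(\frac{761476}{404463} - 3005828\right) \frac{1}{5527189} = \left(- \frac{1215745448888}{404463}\right) \frac{1}{5527189} = - \frac{1215745448888}{2235543444507}$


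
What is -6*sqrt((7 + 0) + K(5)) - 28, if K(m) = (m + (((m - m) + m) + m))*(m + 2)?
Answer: -28 - 24*sqrt(7) ≈ -91.498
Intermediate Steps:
K(m) = 3*m*(2 + m) (K(m) = (m + ((0 + m) + m))*(2 + m) = (m + (m + m))*(2 + m) = (m + 2*m)*(2 + m) = (3*m)*(2 + m) = 3*m*(2 + m))
-6*sqrt((7 + 0) + K(5)) - 28 = -6*sqrt((7 + 0) + 3*5*(2 + 5)) - 28 = -6*sqrt(7 + 3*5*7) - 28 = -6*sqrt(7 + 105) - 28 = -24*sqrt(7) - 28 = -28 - 24*sqrt(7)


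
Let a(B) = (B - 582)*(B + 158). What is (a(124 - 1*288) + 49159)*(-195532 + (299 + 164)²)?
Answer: 1010322495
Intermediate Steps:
a(B) = (-582 + B)*(158 + B)
(a(124 - 1*288) + 49159)*(-195532 + (299 + 164)²) = ((-91956 + (124 - 1*288)² - 424*(124 - 1*288)) + 49159)*(-195532 + (299 + 164)²) = ((-91956 + (124 - 288)² - 424*(124 - 288)) + 49159)*(-195532 + 463²) = ((-91956 + (-164)² - 424*(-164)) + 49159)*(-195532 + 214369) = ((-91956 + 26896 + 69536) + 49159)*18837 = (4476 + 49159)*18837 = 53635*18837 = 1010322495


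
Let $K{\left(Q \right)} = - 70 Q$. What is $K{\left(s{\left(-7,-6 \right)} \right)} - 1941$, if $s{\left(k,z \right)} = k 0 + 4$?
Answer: $-2221$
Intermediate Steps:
$s{\left(k,z \right)} = 4$ ($s{\left(k,z \right)} = 0 + 4 = 4$)
$K{\left(s{\left(-7,-6 \right)} \right)} - 1941 = \left(-70\right) 4 - 1941 = -280 - 1941 = -2221$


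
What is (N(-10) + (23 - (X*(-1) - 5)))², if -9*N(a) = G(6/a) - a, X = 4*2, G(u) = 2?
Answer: 10816/9 ≈ 1201.8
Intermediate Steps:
X = 8
N(a) = -2/9 + a/9 (N(a) = -(2 - a)/9 = -2/9 + a/9)
(N(-10) + (23 - (X*(-1) - 5)))² = ((-2/9 + (⅑)*(-10)) + (23 - (8*(-1) - 5)))² = ((-2/9 - 10/9) + (23 - (-8 - 5)))² = (-4/3 + (23 - 1*(-13)))² = (-4/3 + (23 + 13))² = (-4/3 + 36)² = (104/3)² = 10816/9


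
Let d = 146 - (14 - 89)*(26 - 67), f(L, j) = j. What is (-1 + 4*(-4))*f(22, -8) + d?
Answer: -2793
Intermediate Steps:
d = -2929 (d = 146 - (-75)*(-41) = 146 - 1*3075 = 146 - 3075 = -2929)
(-1 + 4*(-4))*f(22, -8) + d = (-1 + 4*(-4))*(-8) - 2929 = (-1 - 16)*(-8) - 2929 = -17*(-8) - 2929 = 136 - 2929 = -2793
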